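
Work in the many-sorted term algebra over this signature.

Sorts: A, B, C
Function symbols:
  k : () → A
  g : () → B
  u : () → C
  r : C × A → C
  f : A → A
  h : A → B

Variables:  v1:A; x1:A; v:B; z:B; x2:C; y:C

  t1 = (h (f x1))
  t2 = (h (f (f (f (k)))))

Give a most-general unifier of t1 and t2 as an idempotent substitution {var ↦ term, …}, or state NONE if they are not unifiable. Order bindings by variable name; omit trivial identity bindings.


{x1 ↦ (f (f (k)))}


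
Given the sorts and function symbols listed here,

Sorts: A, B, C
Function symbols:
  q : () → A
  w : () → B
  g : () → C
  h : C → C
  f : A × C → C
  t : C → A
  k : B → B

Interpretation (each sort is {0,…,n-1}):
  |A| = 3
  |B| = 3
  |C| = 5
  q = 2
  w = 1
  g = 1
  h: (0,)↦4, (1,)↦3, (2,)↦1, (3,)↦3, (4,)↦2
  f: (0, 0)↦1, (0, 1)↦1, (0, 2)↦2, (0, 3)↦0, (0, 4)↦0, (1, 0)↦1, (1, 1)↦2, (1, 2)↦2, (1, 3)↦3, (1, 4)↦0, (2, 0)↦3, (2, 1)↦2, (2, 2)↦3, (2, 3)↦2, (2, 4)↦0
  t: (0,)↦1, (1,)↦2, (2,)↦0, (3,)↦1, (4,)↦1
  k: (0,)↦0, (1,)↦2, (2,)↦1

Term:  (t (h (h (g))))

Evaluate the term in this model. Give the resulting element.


value = 1

  g = 1
  (h (g)) = h(1,) = 3
  (h (h (g))) = h(3,) = 3
  (t (h (h (g)))) = t(3,) = 1


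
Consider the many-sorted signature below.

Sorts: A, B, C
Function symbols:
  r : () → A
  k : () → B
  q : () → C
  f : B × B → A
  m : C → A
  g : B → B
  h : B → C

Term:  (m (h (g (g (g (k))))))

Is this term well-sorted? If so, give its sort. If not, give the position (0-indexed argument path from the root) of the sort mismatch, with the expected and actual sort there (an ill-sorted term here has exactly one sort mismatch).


          (k) : B
        (g (k)) : B
      (g (g (k))) : B
    (g (g (g (k)))) : B
  (h (g (g (g (k))))) : C
(m (h (g (g (g (k)))))) : A

well-sorted; sort = A


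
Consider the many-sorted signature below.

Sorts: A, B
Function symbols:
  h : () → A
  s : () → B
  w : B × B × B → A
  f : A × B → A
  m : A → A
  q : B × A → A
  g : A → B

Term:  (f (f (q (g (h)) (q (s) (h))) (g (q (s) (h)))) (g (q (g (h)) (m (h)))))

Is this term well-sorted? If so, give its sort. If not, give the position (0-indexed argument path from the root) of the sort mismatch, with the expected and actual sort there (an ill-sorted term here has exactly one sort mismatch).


well-sorted; sort = A

        (h) : A
      (g (h)) : B
        (s) : B
        (h) : A
      (q (s) (h)) : A
    (q (g (h)) (q (s) (h))) : A
        (s) : B
        (h) : A
      (q (s) (h)) : A
    (g (q (s) (h))) : B
  (f (q (g (h)) (q (s) (h))) (g (q (s) (h)))) : A
        (h) : A
      (g (h)) : B
        (h) : A
      (m (h)) : A
    (q (g (h)) (m (h))) : A
  (g (q (g (h)) (m (h)))) : B
(f (f (q (g (h)) (q (s) (h))) (g (q (s) (h)))) (g (q (g (h)) (m (h))))) : A


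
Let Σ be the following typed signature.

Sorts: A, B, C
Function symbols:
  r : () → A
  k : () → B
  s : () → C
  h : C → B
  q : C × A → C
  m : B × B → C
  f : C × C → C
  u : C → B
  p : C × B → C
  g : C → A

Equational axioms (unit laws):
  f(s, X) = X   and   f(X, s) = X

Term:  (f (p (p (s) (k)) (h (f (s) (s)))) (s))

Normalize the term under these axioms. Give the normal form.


normal form = (p (p (s) (k)) (h (s)))

1. (f (p (p (s) (k)) (h (f (s) (s)))) (s))  →  (p (p (s) (k)) (h (f (s) (s))))
2. (p (p (s) (k)) (h (f (s) (s))))  →  (p (p (s) (k)) (h (s)))


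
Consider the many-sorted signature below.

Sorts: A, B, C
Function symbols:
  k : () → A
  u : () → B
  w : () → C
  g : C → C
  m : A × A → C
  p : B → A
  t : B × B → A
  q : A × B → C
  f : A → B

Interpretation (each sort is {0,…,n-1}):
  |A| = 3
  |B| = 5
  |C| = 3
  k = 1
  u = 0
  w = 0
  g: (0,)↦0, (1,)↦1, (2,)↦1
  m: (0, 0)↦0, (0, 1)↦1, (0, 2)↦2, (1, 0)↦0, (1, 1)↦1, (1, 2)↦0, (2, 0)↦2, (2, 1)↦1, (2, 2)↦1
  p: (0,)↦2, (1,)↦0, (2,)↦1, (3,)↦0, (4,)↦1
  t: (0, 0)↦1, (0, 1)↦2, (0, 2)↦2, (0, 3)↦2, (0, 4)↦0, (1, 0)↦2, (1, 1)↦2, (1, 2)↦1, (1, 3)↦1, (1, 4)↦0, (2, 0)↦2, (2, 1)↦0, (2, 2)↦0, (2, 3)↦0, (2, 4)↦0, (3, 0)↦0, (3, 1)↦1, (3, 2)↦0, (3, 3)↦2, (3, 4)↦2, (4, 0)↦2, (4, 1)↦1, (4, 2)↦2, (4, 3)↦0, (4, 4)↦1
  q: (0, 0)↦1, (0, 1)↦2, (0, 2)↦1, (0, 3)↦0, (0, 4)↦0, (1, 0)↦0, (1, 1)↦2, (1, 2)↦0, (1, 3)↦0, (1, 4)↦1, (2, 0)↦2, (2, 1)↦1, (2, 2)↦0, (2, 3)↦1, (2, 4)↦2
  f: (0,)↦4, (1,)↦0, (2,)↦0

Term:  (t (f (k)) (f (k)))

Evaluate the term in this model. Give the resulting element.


  k = 1
  (f (k)) = f(1,) = 0
  k = 1
  (f (k)) = f(1,) = 0
  (t (f (k)) (f (k))) = t(0, 0) = 1

value = 1


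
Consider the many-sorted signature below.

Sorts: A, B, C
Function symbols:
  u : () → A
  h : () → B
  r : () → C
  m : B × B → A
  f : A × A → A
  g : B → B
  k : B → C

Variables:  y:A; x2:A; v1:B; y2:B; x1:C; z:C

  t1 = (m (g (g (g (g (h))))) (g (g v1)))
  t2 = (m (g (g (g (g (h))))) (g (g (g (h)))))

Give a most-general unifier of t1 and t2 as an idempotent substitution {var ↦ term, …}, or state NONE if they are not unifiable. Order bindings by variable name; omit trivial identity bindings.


{v1 ↦ (g (h))}


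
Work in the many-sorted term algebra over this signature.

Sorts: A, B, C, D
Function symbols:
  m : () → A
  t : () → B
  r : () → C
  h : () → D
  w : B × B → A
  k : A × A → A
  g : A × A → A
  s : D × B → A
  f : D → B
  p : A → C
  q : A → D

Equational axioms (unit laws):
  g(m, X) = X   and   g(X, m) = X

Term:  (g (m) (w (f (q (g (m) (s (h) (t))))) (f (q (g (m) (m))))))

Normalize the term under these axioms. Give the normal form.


1. (g (m) (w (f (q (g (m) (s (h) (t))))) (f (q (g (m) (m))))))  →  (w (f (q (g (m) (s (h) (t))))) (f (q (g (m) (m)))))
2. (w (f (q (g (m) (s (h) (t))))) (f (q (g (m) (m)))))  →  (w (f (q (s (h) (t)))) (f (q (g (m) (m)))))
3. (w (f (q (s (h) (t)))) (f (q (g (m) (m)))))  →  (w (f (q (s (h) (t)))) (f (q (m))))

normal form = (w (f (q (s (h) (t)))) (f (q (m))))


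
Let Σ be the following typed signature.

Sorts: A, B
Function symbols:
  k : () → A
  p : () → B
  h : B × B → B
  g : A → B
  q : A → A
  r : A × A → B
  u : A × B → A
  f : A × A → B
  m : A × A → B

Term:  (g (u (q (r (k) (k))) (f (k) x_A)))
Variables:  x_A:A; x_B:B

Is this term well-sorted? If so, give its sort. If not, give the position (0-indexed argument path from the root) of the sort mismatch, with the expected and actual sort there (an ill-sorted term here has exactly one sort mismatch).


        (k) : A
        (k) : A
      (r (k) (k)) : B
    (q (r (k) (k))) : ✗ arg 0 at [0, 0, 0] has sort B, expected A
      (k) : A
      x_A : A
    (f (k) x_A) : B

ill-sorted at position [0, 0, 0]: expected A, got B


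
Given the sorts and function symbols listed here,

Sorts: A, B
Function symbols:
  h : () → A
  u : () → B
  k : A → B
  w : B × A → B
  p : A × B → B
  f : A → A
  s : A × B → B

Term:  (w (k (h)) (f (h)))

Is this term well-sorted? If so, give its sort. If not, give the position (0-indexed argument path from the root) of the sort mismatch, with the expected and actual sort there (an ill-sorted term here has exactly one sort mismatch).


well-sorted; sort = B

    (h) : A
  (k (h)) : B
    (h) : A
  (f (h)) : A
(w (k (h)) (f (h))) : B


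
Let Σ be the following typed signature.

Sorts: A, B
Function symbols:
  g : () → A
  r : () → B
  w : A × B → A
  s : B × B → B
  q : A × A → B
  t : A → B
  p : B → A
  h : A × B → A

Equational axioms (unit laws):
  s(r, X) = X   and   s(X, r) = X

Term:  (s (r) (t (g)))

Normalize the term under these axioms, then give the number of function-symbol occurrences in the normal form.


size = 2

1. (s (r) (t (g)))  →  (t (g))
normal form: (t (g))


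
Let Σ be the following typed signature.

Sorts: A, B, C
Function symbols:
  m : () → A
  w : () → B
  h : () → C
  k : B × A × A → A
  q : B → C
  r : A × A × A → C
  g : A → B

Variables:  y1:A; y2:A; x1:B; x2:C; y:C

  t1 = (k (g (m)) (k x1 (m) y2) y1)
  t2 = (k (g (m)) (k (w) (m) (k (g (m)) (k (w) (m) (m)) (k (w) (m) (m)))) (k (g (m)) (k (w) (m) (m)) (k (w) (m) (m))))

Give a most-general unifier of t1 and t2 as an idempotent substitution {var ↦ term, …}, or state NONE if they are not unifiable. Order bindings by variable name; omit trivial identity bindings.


{x1 ↦ (w), y1 ↦ (k (g (m)) (k (w) (m) (m)) (k (w) (m) (m))), y2 ↦ (k (g (m)) (k (w) (m) (m)) (k (w) (m) (m)))}


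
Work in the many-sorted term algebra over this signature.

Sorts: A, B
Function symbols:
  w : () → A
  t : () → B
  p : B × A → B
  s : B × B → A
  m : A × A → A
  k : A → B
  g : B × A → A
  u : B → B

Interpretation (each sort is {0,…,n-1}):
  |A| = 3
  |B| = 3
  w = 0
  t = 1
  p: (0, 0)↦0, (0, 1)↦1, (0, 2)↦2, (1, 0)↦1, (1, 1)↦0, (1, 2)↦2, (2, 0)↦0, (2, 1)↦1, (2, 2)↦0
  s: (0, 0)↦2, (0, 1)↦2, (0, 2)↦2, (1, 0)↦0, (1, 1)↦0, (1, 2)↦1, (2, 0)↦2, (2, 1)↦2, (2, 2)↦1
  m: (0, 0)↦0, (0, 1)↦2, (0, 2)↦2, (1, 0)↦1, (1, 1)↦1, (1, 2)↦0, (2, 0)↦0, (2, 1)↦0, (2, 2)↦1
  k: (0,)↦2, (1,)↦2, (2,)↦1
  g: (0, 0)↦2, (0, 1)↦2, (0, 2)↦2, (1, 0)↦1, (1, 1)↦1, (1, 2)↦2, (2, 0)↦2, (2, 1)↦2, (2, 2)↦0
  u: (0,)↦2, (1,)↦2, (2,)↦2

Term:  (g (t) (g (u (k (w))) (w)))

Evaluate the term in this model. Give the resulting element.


  t = 1
  w = 0
  (k (w)) = k(0,) = 2
  (u (k (w))) = u(2,) = 2
  w = 0
  (g (u (k (w))) (w)) = g(2, 0) = 2
  (g (t) (g (u (k (w))) (w))) = g(1, 2) = 2

value = 2


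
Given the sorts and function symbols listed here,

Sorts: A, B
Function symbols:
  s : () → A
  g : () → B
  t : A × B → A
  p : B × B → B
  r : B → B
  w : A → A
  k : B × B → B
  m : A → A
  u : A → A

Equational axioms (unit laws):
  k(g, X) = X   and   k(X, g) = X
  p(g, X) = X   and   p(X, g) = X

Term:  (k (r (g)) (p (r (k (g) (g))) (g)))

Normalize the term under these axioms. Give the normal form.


normal form = (k (r (g)) (r (g)))

1. (k (r (g)) (p (r (k (g) (g))) (g)))  →  (k (r (g)) (r (k (g) (g))))
2. (k (r (g)) (r (k (g) (g))))  →  (k (r (g)) (r (g)))


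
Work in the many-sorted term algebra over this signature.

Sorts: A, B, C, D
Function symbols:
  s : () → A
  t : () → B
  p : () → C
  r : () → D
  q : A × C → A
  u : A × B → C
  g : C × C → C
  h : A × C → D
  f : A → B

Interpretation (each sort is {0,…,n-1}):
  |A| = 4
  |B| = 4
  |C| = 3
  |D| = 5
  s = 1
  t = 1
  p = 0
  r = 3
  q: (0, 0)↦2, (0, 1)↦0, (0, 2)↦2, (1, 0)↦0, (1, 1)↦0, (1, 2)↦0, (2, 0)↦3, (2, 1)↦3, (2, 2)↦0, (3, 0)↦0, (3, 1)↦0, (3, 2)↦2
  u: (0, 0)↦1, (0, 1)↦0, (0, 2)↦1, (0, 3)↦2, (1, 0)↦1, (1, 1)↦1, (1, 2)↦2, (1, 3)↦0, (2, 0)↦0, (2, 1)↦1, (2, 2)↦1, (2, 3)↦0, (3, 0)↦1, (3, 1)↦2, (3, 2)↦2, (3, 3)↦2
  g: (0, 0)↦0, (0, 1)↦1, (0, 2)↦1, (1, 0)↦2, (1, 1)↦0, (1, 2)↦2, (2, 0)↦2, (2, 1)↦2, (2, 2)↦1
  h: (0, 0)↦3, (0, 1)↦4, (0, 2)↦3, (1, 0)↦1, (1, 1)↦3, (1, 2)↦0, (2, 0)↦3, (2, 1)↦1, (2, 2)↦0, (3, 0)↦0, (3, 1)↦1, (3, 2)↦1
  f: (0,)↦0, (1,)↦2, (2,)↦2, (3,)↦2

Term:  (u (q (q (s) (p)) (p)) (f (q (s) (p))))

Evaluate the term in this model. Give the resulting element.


value = 0

  s = 1
  p = 0
  (q (s) (p)) = q(1, 0) = 0
  p = 0
  (q (q (s) (p)) (p)) = q(0, 0) = 2
  s = 1
  p = 0
  (q (s) (p)) = q(1, 0) = 0
  (f (q (s) (p))) = f(0,) = 0
  (u (q (q (s) (p)) (p)) (f (q (s) (p)))) = u(2, 0) = 0


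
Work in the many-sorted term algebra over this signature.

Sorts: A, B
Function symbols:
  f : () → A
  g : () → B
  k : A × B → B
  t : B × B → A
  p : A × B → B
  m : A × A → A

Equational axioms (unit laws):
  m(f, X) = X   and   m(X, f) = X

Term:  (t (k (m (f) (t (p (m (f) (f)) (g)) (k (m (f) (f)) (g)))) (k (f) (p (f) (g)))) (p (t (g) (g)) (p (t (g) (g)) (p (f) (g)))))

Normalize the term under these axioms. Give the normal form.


normal form = (t (k (t (p (f) (g)) (k (f) (g))) (k (f) (p (f) (g)))) (p (t (g) (g)) (p (t (g) (g)) (p (f) (g)))))

1. (t (k (m (f) (t (p (m (f) (f)) (g)) (k (m (f) (f)) (g)))) (k (f) (p (f) (g)))) (p (t (g) (g)) (p (t (g) (g)) (p (f) (g)))))  →  (t (k (t (p (m (f) (f)) (g)) (k (m (f) (f)) (g))) (k (f) (p (f) (g)))) (p (t (g) (g)) (p (t (g) (g)) (p (f) (g)))))
2. (t (k (t (p (m (f) (f)) (g)) (k (m (f) (f)) (g))) (k (f) (p (f) (g)))) (p (t (g) (g)) (p (t (g) (g)) (p (f) (g)))))  →  (t (k (t (p (f) (g)) (k (m (f) (f)) (g))) (k (f) (p (f) (g)))) (p (t (g) (g)) (p (t (g) (g)) (p (f) (g)))))
3. (t (k (t (p (f) (g)) (k (m (f) (f)) (g))) (k (f) (p (f) (g)))) (p (t (g) (g)) (p (t (g) (g)) (p (f) (g)))))  →  (t (k (t (p (f) (g)) (k (f) (g))) (k (f) (p (f) (g)))) (p (t (g) (g)) (p (t (g) (g)) (p (f) (g)))))


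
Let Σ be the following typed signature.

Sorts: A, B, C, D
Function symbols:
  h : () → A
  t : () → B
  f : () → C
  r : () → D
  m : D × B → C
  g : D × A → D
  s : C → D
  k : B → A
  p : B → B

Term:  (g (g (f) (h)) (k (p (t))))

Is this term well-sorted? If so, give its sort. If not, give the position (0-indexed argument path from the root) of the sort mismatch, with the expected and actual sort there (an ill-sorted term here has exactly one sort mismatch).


ill-sorted at position [0, 0]: expected D, got C

    (f) : C
    (h) : A
  (g (f) (h)) : ✗ arg 0 at [0, 0] has sort C, expected D
      (t) : B
    (p (t)) : B
  (k (p (t))) : A


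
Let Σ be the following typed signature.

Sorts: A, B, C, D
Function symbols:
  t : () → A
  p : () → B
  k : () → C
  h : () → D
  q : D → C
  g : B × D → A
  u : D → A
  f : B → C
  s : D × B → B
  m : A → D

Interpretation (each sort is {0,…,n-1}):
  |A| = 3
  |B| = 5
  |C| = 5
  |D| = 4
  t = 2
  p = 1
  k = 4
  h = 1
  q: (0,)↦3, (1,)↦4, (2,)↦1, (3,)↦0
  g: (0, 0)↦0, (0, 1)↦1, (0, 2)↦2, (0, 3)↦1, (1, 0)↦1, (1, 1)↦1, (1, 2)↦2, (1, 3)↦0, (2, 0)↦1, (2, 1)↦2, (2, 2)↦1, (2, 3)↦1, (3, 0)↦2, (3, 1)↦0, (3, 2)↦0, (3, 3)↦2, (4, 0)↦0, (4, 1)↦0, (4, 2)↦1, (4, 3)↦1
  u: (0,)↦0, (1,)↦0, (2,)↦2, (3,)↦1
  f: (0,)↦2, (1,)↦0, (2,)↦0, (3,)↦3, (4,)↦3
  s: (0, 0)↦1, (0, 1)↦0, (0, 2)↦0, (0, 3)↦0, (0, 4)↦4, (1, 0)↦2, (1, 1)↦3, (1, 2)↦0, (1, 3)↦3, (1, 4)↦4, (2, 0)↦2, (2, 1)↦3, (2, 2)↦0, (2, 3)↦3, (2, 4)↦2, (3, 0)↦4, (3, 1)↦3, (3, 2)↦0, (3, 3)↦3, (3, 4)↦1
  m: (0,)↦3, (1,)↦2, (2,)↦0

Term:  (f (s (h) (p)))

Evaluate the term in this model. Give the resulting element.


value = 3

  h = 1
  p = 1
  (s (h) (p)) = s(1, 1) = 3
  (f (s (h) (p))) = f(3,) = 3


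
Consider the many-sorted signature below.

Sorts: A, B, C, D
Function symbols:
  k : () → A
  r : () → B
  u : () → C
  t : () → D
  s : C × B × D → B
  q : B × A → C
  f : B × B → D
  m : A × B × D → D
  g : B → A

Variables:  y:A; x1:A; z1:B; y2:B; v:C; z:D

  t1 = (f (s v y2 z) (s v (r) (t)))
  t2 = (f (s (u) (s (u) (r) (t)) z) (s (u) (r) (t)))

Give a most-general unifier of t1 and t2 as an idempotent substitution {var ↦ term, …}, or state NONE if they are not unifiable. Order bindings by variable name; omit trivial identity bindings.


{v ↦ (u), y2 ↦ (s (u) (r) (t))}


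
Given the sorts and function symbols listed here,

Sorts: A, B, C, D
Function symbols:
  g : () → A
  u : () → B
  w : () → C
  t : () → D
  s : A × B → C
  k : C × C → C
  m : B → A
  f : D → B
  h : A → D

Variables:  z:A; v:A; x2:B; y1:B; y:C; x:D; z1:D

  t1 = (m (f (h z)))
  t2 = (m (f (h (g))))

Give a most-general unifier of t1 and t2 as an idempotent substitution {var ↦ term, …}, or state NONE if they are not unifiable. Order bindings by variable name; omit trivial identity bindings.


{z ↦ (g)}


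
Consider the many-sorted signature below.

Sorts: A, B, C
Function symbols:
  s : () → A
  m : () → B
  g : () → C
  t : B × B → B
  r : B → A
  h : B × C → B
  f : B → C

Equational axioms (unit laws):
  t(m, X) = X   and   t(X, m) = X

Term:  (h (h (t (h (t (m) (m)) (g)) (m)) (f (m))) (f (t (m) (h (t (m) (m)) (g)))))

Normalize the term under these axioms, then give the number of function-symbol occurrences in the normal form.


size = 11

1. (h (h (t (h (t (m) (m)) (g)) (m)) (f (m))) (f (t (m) (h (t (m) (m)) (g)))))  →  (h (h (h (t (m) (m)) (g)) (f (m))) (f (t (m) (h (t (m) (m)) (g)))))
2. (h (h (h (t (m) (m)) (g)) (f (m))) (f (t (m) (h (t (m) (m)) (g)))))  →  (h (h (h (m) (g)) (f (m))) (f (t (m) (h (t (m) (m)) (g)))))
3. (h (h (h (m) (g)) (f (m))) (f (t (m) (h (t (m) (m)) (g)))))  →  (h (h (h (m) (g)) (f (m))) (f (h (t (m) (m)) (g))))
4. (h (h (h (m) (g)) (f (m))) (f (h (t (m) (m)) (g))))  →  (h (h (h (m) (g)) (f (m))) (f (h (m) (g))))
normal form: (h (h (h (m) (g)) (f (m))) (f (h (m) (g))))


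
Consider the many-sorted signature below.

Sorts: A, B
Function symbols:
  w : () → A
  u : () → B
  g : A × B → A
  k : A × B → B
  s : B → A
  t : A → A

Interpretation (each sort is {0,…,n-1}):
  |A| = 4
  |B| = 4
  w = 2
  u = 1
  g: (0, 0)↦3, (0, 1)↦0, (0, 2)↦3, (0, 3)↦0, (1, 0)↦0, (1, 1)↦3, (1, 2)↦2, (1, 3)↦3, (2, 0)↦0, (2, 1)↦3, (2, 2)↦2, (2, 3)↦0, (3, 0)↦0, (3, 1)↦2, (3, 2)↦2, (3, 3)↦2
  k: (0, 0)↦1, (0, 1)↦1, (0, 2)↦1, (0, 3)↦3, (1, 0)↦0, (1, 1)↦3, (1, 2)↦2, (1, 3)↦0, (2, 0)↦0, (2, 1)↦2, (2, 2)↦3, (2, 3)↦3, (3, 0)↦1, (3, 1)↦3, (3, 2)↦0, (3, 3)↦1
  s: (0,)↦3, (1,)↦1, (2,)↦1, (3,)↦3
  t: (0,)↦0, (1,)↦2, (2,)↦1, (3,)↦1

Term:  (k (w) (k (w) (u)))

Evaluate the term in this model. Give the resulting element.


  w = 2
  w = 2
  u = 1
  (k (w) (u)) = k(2, 1) = 2
  (k (w) (k (w) (u))) = k(2, 2) = 3

value = 3


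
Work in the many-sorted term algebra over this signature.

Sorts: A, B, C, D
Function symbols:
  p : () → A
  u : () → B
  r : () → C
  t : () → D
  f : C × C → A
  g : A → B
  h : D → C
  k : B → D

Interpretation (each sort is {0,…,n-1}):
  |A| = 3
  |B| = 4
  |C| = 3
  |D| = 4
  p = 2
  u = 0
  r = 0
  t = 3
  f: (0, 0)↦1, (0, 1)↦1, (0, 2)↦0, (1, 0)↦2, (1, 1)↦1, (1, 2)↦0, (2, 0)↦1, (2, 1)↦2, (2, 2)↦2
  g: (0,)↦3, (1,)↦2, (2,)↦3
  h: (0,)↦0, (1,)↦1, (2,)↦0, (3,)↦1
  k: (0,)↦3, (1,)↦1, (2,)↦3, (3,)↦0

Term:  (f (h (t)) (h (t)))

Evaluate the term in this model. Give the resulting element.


value = 1

  t = 3
  (h (t)) = h(3,) = 1
  t = 3
  (h (t)) = h(3,) = 1
  (f (h (t)) (h (t))) = f(1, 1) = 1


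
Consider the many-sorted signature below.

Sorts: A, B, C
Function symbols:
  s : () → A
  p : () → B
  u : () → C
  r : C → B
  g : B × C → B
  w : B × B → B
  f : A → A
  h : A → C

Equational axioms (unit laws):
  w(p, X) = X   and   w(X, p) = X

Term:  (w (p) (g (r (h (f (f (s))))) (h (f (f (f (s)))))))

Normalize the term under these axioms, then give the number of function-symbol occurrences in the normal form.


size = 11

1. (w (p) (g (r (h (f (f (s))))) (h (f (f (f (s)))))))  →  (g (r (h (f (f (s))))) (h (f (f (f (s))))))
normal form: (g (r (h (f (f (s))))) (h (f (f (f (s))))))


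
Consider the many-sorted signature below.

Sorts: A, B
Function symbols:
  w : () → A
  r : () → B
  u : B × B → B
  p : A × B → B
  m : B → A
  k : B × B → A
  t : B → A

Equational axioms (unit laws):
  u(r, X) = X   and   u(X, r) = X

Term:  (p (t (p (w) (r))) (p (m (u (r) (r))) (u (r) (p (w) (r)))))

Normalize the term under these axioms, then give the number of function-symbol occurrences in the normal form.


1. (p (t (p (w) (r))) (p (m (u (r) (r))) (u (r) (p (w) (r)))))  →  (p (t (p (w) (r))) (p (m (r)) (u (r) (p (w) (r)))))
2. (p (t (p (w) (r))) (p (m (r)) (u (r) (p (w) (r)))))  →  (p (t (p (w) (r))) (p (m (r)) (p (w) (r))))
normal form: (p (t (p (w) (r))) (p (m (r)) (p (w) (r))))

size = 11


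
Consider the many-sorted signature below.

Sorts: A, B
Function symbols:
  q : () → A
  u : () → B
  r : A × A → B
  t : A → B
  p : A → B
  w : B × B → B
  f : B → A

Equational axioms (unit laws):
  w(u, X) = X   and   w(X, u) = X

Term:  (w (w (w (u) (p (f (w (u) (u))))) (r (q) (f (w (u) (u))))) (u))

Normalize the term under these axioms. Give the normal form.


1. (w (w (w (u) (p (f (w (u) (u))))) (r (q) (f (w (u) (u))))) (u))  →  (w (w (u) (p (f (w (u) (u))))) (r (q) (f (w (u) (u)))))
2. (w (w (u) (p (f (w (u) (u))))) (r (q) (f (w (u) (u)))))  →  (w (p (f (w (u) (u)))) (r (q) (f (w (u) (u)))))
3. (w (p (f (w (u) (u)))) (r (q) (f (w (u) (u)))))  →  (w (p (f (u))) (r (q) (f (w (u) (u)))))
4. (w (p (f (u))) (r (q) (f (w (u) (u)))))  →  (w (p (f (u))) (r (q) (f (u))))

normal form = (w (p (f (u))) (r (q) (f (u))))


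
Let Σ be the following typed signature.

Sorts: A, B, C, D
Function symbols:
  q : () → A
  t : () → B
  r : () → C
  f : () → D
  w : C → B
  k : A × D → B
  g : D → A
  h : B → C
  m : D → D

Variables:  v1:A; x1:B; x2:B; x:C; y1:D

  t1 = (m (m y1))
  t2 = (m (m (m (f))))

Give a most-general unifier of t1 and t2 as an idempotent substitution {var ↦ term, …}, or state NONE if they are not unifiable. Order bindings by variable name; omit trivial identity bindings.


{y1 ↦ (m (f))}


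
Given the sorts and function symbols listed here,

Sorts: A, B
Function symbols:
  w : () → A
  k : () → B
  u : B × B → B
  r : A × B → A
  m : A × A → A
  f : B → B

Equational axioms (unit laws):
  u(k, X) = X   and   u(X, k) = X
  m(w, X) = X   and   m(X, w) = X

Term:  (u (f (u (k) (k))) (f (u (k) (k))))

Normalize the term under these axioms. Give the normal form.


1. (u (f (u (k) (k))) (f (u (k) (k))))  →  (u (f (k)) (f (u (k) (k))))
2. (u (f (k)) (f (u (k) (k))))  →  (u (f (k)) (f (k)))

normal form = (u (f (k)) (f (k)))


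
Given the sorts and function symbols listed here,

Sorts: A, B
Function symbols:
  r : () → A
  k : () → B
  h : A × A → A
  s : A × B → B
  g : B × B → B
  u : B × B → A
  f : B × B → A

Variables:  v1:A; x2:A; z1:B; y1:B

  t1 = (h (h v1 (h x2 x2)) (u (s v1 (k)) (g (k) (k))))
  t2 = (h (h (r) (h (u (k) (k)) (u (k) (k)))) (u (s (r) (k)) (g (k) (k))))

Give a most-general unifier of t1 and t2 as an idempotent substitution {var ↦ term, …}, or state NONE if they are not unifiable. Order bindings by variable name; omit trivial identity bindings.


{v1 ↦ (r), x2 ↦ (u (k) (k))}


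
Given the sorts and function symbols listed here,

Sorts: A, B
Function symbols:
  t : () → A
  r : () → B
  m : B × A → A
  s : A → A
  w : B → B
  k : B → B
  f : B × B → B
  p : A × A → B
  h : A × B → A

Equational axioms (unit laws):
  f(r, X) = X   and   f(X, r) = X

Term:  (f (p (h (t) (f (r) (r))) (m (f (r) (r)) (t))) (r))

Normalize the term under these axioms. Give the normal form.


1. (f (p (h (t) (f (r) (r))) (m (f (r) (r)) (t))) (r))  →  (p (h (t) (f (r) (r))) (m (f (r) (r)) (t)))
2. (p (h (t) (f (r) (r))) (m (f (r) (r)) (t)))  →  (p (h (t) (r)) (m (f (r) (r)) (t)))
3. (p (h (t) (r)) (m (f (r) (r)) (t)))  →  (p (h (t) (r)) (m (r) (t)))

normal form = (p (h (t) (r)) (m (r) (t)))


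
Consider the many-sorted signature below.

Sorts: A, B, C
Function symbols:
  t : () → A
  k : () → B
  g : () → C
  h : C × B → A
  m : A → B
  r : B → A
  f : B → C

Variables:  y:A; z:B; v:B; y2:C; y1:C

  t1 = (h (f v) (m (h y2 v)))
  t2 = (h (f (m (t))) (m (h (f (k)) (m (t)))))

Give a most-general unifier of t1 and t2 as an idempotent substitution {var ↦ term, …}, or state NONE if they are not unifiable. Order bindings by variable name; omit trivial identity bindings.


{v ↦ (m (t)), y2 ↦ (f (k))}


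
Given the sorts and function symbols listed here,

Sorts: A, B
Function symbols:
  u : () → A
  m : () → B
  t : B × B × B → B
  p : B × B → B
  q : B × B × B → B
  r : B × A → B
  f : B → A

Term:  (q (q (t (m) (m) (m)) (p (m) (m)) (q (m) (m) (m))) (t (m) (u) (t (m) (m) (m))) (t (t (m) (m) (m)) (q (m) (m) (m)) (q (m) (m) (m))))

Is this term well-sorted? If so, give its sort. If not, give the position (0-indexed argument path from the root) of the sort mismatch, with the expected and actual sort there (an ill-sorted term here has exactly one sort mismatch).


      (m) : B
      (m) : B
      (m) : B
    (t (m) (m) (m)) : B
      (m) : B
      (m) : B
    (p (m) (m)) : B
      (m) : B
      (m) : B
      (m) : B
    (q (m) (m) (m)) : B
  (q (t (m) (m) (m)) (p (m) (m)) (q (m) (m) (m))) : B
    (m) : B
    (u) : A
      (m) : B
      (m) : B
      (m) : B
    (t (m) (m) (m)) : B
  (t (m) (u) (t (m) (m) (m))) : ✗ arg 1 at [1, 1] has sort A, expected B
      (m) : B
      (m) : B
      (m) : B
    (t (m) (m) (m)) : B
      (m) : B
      (m) : B
      (m) : B
    (q (m) (m) (m)) : B
      (m) : B
      (m) : B
      (m) : B
    (q (m) (m) (m)) : B
  (t (t (m) (m) (m)) (q (m) (m) (m)) (q (m) (m) (m))) : B

ill-sorted at position [1, 1]: expected B, got A


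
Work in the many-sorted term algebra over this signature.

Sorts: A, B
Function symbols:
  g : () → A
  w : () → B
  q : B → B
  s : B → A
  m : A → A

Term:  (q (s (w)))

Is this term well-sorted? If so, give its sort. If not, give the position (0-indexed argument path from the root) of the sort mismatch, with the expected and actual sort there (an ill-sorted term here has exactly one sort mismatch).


    (w) : B
  (s (w)) : A
(q (s (w))) : ✗ arg 0 at [0] has sort A, expected B

ill-sorted at position [0]: expected B, got A


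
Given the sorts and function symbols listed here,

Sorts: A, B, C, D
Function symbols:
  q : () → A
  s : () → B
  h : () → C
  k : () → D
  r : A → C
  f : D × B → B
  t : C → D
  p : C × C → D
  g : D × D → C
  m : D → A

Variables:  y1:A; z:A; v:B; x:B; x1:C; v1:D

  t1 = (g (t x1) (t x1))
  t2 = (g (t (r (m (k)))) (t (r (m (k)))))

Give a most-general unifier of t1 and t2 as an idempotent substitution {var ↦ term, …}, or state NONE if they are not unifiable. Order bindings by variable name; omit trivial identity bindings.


{x1 ↦ (r (m (k)))}


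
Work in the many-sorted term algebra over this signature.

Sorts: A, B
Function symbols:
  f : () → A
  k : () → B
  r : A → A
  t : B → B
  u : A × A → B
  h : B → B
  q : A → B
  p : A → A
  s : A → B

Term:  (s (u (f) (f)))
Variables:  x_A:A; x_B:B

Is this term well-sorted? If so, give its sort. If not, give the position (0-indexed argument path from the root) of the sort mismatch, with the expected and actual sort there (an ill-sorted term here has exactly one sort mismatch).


    (f) : A
    (f) : A
  (u (f) (f)) : B
(s (u (f) (f))) : ✗ arg 0 at [0] has sort B, expected A

ill-sorted at position [0]: expected A, got B


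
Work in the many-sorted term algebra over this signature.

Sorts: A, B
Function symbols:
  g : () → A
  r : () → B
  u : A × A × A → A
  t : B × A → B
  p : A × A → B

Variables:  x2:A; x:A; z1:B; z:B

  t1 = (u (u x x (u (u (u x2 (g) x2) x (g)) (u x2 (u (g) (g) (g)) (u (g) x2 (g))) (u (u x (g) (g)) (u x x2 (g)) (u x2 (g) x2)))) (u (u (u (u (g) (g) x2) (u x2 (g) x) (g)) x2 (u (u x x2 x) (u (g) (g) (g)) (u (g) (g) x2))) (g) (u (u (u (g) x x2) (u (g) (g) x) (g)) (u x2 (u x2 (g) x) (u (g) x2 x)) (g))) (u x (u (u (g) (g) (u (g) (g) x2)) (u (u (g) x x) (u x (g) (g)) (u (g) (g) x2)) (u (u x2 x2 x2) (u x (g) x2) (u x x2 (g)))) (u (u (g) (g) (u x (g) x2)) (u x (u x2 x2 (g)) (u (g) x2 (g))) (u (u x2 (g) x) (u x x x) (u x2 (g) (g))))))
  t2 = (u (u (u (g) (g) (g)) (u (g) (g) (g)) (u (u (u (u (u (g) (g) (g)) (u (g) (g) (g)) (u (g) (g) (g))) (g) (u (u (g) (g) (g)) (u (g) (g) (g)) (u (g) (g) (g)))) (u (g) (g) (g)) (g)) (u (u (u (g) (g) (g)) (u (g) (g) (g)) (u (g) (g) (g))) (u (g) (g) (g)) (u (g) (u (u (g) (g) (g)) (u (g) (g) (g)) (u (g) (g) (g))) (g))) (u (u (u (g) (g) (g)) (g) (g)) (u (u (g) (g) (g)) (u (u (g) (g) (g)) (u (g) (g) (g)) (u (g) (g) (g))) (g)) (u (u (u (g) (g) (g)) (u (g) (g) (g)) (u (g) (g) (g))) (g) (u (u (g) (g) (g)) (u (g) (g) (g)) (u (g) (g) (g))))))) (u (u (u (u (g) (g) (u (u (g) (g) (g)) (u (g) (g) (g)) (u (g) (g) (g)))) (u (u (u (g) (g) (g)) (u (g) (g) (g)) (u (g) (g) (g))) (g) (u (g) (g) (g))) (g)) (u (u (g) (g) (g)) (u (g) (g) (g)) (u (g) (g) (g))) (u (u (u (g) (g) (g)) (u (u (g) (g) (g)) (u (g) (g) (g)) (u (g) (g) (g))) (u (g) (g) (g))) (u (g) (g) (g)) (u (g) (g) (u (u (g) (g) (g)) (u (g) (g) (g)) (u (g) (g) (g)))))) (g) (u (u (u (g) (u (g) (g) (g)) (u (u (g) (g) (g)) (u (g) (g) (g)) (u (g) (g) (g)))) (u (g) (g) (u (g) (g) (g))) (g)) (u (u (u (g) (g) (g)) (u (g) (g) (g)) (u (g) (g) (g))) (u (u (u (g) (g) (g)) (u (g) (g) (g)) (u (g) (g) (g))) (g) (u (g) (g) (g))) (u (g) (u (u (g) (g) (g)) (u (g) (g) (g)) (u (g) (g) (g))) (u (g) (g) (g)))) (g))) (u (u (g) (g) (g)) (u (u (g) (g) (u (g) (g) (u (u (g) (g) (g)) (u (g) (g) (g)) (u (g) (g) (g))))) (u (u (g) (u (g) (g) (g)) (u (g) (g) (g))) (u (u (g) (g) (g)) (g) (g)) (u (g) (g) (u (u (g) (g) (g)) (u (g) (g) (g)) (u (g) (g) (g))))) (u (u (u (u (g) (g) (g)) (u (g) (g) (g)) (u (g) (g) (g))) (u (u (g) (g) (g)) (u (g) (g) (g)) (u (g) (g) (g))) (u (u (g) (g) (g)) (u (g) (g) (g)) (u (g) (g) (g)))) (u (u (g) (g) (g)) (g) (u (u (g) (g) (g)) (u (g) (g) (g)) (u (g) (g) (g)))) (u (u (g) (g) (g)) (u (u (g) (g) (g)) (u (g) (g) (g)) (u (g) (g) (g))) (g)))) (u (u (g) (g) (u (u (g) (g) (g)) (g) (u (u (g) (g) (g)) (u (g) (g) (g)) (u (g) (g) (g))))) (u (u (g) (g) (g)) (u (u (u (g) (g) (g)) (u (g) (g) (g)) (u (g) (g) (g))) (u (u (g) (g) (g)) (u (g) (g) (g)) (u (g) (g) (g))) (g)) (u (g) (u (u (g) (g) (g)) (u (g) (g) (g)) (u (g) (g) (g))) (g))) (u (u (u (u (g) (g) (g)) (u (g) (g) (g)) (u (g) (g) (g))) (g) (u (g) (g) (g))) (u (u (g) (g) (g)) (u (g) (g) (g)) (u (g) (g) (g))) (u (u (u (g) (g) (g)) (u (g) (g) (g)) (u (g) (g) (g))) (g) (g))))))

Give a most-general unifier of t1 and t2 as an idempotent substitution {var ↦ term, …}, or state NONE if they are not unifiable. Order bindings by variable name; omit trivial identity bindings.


{x ↦ (u (g) (g) (g)), x2 ↦ (u (u (g) (g) (g)) (u (g) (g) (g)) (u (g) (g) (g)))}


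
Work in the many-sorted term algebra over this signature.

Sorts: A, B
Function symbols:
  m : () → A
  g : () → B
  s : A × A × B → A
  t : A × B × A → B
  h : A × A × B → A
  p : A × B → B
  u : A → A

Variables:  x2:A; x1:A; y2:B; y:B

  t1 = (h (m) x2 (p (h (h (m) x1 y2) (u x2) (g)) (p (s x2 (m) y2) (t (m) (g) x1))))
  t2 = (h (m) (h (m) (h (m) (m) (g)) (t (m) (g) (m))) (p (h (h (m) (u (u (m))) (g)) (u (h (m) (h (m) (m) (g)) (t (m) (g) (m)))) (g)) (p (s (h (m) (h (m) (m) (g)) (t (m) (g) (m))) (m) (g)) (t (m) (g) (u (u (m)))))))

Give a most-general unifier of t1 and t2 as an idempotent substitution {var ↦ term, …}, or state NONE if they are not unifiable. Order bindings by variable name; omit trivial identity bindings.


{x1 ↦ (u (u (m))), x2 ↦ (h (m) (h (m) (m) (g)) (t (m) (g) (m))), y2 ↦ (g)}


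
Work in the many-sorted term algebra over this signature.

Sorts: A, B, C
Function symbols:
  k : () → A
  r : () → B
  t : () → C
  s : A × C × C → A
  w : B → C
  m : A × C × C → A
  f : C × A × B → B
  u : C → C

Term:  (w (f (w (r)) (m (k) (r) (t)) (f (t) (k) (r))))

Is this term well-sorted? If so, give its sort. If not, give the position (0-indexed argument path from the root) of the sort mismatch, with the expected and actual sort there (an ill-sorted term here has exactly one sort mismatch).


ill-sorted at position [0, 1, 1]: expected C, got B

      (r) : B
    (w (r)) : C
      (k) : A
      (r) : B
      (t) : C
    (m (k) (r) (t)) : ✗ arg 1 at [0, 1, 1] has sort B, expected C
      (t) : C
      (k) : A
      (r) : B
    (f (t) (k) (r)) : B


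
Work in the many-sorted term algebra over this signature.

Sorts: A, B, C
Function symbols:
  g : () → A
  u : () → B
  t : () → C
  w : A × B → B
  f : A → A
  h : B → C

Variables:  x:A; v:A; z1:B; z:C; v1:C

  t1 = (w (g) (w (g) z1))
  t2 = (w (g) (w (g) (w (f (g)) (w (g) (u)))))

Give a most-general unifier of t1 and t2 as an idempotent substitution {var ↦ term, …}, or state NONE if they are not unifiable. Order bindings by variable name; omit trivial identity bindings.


{z1 ↦ (w (f (g)) (w (g) (u)))}


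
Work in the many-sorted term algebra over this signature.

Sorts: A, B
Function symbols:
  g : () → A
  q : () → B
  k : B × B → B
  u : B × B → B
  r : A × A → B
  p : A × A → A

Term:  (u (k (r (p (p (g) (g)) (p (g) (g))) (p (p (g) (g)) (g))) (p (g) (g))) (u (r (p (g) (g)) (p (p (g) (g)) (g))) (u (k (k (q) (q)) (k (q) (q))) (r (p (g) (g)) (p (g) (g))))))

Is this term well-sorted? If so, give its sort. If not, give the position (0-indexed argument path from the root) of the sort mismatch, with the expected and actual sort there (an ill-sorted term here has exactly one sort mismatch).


ill-sorted at position [0, 1]: expected B, got A

          (g) : A
          (g) : A
        (p (g) (g)) : A
          (g) : A
          (g) : A
        (p (g) (g)) : A
      (p (p (g) (g)) (p (g) (g))) : A
          (g) : A
          (g) : A
        (p (g) (g)) : A
        (g) : A
      (p (p (g) (g)) (g)) : A
    (r (p (p (g) (g)) (p (g) (g))) (p (p (g) (g)) (g))) : B
      (g) : A
      (g) : A
    (p (g) (g)) : A
  (k (r (p (p (g) (g)) (p (g) (g))) (p (p (g) (g)) (g))) (p (g) (g))) : ✗ arg 1 at [0, 1] has sort A, expected B
        (g) : A
        (g) : A
      (p (g) (g)) : A
          (g) : A
          (g) : A
        (p (g) (g)) : A
        (g) : A
      (p (p (g) (g)) (g)) : A
    (r (p (g) (g)) (p (p (g) (g)) (g))) : B
          (q) : B
          (q) : B
        (k (q) (q)) : B
          (q) : B
          (q) : B
        (k (q) (q)) : B
      (k (k (q) (q)) (k (q) (q))) : B
          (g) : A
          (g) : A
        (p (g) (g)) : A
          (g) : A
          (g) : A
        (p (g) (g)) : A
      (r (p (g) (g)) (p (g) (g))) : B
    (u (k (k (q) (q)) (k (q) (q))) (r (p (g) (g)) (p (g) (g)))) : B
  (u (r (p (g) (g)) (p (p (g) (g)) (g))) (u (k (k (q) (q)) (k (q) (q))) (r (p (g) (g)) (p (g) (g))))) : B


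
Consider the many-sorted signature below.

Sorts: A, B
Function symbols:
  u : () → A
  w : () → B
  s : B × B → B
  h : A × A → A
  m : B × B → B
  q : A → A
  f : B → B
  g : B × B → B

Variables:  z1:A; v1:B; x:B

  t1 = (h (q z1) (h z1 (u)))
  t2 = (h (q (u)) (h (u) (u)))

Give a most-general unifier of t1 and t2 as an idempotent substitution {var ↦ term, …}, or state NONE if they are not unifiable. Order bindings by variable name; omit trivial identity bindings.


{z1 ↦ (u)}


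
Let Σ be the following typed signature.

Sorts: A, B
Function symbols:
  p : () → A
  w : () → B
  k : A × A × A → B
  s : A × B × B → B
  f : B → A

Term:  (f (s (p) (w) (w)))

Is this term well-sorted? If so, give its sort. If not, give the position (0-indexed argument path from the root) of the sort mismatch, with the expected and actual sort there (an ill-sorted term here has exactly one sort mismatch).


    (p) : A
    (w) : B
    (w) : B
  (s (p) (w) (w)) : B
(f (s (p) (w) (w))) : A

well-sorted; sort = A


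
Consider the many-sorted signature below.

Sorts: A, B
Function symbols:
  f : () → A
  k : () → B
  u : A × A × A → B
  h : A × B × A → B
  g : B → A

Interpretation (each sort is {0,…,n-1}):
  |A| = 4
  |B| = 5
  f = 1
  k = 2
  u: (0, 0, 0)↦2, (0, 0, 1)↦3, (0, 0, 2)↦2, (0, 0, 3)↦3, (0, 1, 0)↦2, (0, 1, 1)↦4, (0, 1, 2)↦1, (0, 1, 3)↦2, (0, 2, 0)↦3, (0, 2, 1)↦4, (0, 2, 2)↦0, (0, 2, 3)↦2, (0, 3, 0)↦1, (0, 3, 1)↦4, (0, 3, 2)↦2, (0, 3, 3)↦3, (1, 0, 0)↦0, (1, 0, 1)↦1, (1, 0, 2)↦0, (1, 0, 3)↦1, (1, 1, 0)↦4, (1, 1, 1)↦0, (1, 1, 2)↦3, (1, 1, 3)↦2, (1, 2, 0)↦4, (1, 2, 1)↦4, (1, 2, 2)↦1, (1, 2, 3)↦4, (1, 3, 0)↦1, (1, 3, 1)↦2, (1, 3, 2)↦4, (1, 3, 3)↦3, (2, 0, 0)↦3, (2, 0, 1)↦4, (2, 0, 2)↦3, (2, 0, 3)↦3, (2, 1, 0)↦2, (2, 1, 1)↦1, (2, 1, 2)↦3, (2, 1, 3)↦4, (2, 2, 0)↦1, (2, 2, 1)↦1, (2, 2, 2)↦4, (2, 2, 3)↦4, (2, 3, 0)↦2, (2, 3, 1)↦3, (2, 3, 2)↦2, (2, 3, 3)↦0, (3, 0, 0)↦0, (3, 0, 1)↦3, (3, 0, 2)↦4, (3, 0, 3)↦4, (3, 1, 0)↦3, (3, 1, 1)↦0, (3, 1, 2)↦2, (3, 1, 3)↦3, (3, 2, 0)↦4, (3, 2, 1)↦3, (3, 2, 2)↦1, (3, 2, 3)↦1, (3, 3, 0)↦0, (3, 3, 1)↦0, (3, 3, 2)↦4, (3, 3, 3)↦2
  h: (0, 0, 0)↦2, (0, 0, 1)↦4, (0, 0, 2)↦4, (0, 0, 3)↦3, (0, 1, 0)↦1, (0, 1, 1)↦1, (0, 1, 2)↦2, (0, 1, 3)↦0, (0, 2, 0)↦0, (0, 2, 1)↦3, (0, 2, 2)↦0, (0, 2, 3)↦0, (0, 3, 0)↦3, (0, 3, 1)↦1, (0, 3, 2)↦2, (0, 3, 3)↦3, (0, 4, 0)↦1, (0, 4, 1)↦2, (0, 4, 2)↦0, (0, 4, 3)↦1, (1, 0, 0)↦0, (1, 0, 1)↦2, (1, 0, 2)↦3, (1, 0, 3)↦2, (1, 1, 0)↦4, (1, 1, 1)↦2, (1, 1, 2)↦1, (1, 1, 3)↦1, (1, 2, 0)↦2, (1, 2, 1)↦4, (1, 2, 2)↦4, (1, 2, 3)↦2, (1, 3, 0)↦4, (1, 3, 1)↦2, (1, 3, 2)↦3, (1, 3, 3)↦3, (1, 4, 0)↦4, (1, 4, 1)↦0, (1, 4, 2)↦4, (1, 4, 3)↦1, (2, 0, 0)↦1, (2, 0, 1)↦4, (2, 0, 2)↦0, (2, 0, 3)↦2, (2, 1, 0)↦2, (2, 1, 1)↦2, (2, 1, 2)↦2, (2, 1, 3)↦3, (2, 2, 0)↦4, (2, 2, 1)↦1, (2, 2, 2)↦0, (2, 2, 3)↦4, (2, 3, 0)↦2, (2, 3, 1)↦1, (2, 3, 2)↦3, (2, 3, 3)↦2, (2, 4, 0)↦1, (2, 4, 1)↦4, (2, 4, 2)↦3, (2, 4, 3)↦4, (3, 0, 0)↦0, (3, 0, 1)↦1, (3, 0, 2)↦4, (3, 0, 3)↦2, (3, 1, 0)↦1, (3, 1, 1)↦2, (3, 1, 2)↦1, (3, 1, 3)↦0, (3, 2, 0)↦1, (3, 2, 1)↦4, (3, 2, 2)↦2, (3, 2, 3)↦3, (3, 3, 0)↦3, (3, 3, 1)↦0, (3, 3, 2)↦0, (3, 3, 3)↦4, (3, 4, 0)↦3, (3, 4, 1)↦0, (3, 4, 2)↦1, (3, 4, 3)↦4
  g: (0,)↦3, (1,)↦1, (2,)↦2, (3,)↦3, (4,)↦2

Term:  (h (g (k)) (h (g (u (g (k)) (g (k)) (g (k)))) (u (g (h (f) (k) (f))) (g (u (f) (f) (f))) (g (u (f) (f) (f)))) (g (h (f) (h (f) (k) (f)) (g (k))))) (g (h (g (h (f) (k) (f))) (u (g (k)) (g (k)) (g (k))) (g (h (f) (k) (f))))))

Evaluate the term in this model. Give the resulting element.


  k = 2
  (g (k)) = g(2,) = 2
  k = 2
  (g (k)) = g(2,) = 2
  k = 2
  (g (k)) = g(2,) = 2
  k = 2
  (g (k)) = g(2,) = 2
  (u (g (k)) (g (k)) (g (k))) = u(2, 2, 2) = 4
  (g (u (g (k)) (g (k)) (g (k)))) = g(4,) = 2
  f = 1
  k = 2
  f = 1
  (h (f) (k) (f)) = h(1, 2, 1) = 4
  (g (h (f) (k) (f))) = g(4,) = 2
  f = 1
  f = 1
  f = 1
  (u (f) (f) (f)) = u(1, 1, 1) = 0
  (g (u (f) (f) (f))) = g(0,) = 3
  f = 1
  f = 1
  f = 1
  (u (f) (f) (f)) = u(1, 1, 1) = 0
  (g (u (f) (f) (f))) = g(0,) = 3
  (u (g (h (f) (k) (f))) (g (u (f) (f) (f))) (g (u (f) (f) (f)))) = u(2, 3, 3) = 0
  f = 1
  f = 1
  k = 2
  f = 1
  (h (f) (k) (f)) = h(1, 2, 1) = 4
  k = 2
  (g (k)) = g(2,) = 2
  (h (f) (h (f) (k) (f)) (g (k))) = h(1, 4, 2) = 4
  (g (h (f) (h (f) (k) (f)) (g (k)))) = g(4,) = 2
  (h (g (u (g (k)) (g (k)) (g (k)))) (u (g (h (f) (k) (f))) (g (u (f) (f) (f))) (g (u (f) (f) (f)))) (g (h (f) (h (f) (k) (f)) (g (k))))) = h(2, 0, 2) = 0
  f = 1
  k = 2
  f = 1
  (h (f) (k) (f)) = h(1, 2, 1) = 4
  (g (h (f) (k) (f))) = g(4,) = 2
  k = 2
  (g (k)) = g(2,) = 2
  k = 2
  (g (k)) = g(2,) = 2
  k = 2
  (g (k)) = g(2,) = 2
  (u (g (k)) (g (k)) (g (k))) = u(2, 2, 2) = 4
  f = 1
  k = 2
  f = 1
  (h (f) (k) (f)) = h(1, 2, 1) = 4
  (g (h (f) (k) (f))) = g(4,) = 2
  (h (g (h (f) (k) (f))) (u (g (k)) (g (k)) (g (k))) (g (h (f) (k) (f)))) = h(2, 4, 2) = 3
  (g (h (g (h (f) (k) (f))) (u (g (k)) (g (k)) (g (k))) (g (h (f) (k) (f))))) = g(3,) = 3
  (h (g (k)) (h (g (u (g (k)) (g (k)) (g (k)))) (u (g (h (f) (k) (f))) (g (u (f) (f) (f))) (g (u (f) (f) (f)))) (g (h (f) (h (f) (k) (f)) (g (k))))) (g (h (g (h (f) (k) (f))) (u (g (k)) (g (k)) (g (k))) (g (h (f) (k) (f)))))) = h(2, 0, 3) = 2

value = 2


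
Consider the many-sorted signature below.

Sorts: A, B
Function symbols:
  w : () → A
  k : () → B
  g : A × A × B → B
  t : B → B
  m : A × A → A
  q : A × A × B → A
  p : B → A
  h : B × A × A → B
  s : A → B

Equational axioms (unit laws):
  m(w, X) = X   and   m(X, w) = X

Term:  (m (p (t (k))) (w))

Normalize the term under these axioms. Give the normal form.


normal form = (p (t (k)))

1. (m (p (t (k))) (w))  →  (p (t (k)))


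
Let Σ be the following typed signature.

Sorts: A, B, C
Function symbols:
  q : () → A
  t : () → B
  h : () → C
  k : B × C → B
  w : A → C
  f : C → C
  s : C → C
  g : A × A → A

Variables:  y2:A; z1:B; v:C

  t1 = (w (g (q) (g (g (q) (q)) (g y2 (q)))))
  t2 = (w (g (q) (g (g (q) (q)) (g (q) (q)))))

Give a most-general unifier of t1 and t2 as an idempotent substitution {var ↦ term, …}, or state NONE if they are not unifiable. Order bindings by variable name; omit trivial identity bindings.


{y2 ↦ (q)}
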